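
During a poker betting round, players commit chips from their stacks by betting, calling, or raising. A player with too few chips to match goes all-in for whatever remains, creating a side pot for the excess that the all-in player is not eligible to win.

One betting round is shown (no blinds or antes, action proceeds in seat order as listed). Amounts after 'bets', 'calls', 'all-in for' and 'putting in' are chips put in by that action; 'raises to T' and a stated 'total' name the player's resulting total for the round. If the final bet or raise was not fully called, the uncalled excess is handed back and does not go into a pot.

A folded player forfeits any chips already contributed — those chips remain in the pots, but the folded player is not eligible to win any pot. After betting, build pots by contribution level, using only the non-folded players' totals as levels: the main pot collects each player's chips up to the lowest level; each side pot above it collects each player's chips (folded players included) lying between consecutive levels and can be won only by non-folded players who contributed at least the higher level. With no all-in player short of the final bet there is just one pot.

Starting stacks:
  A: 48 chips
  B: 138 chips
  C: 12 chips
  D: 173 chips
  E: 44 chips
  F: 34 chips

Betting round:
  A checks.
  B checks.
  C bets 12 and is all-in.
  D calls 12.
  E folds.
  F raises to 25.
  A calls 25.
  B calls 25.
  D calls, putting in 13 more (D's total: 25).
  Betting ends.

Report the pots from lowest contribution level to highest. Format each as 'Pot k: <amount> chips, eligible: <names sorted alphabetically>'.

Contributions: A=25, B=25, C=12, D=25, F=25
Folded: E
Pot levels (distinct totals of non-folded players): 12, 25
Layer 1-12: 12 each from A, B, C, D, F = 12*5 = 60 chips; eligible A, B, C, D, F
Layer 13-25: 13 each from A, B, D, F = 13*4 = 52 chips; eligible A, B, D, F

Pot 1: 60 chips, eligible: A, B, C, D, F
Pot 2: 52 chips, eligible: A, B, D, F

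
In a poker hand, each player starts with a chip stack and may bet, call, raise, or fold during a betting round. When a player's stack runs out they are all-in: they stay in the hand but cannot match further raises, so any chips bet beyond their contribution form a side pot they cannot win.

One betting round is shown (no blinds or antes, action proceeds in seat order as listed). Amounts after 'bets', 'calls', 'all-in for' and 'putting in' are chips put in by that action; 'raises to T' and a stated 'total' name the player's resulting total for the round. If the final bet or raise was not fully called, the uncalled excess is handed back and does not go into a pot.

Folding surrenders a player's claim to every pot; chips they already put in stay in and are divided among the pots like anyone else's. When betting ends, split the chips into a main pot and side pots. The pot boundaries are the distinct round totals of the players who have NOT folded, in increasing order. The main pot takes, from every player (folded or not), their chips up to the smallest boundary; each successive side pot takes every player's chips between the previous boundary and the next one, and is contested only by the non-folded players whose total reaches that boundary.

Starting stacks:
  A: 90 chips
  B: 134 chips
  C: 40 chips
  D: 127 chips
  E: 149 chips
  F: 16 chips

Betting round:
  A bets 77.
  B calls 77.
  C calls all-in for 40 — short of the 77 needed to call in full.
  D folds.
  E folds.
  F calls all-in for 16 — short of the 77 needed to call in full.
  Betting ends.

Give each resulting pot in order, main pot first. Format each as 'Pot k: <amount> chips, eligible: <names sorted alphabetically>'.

Contributions: A=77, B=77, C=40, F=16
Folded: D, E
Pot levels (distinct totals of non-folded players): 16, 40, 77
Layer 1-16: 16 each from A, B, C, F = 16*4 = 64 chips; eligible A, B, C, F
Layer 17-40: 24 each from A, B, C = 24*3 = 72 chips; eligible A, B, C
Layer 41-77: 37 each from A, B = 37*2 = 74 chips; eligible A, B

Pot 1: 64 chips, eligible: A, B, C, F
Pot 2: 72 chips, eligible: A, B, C
Pot 3: 74 chips, eligible: A, B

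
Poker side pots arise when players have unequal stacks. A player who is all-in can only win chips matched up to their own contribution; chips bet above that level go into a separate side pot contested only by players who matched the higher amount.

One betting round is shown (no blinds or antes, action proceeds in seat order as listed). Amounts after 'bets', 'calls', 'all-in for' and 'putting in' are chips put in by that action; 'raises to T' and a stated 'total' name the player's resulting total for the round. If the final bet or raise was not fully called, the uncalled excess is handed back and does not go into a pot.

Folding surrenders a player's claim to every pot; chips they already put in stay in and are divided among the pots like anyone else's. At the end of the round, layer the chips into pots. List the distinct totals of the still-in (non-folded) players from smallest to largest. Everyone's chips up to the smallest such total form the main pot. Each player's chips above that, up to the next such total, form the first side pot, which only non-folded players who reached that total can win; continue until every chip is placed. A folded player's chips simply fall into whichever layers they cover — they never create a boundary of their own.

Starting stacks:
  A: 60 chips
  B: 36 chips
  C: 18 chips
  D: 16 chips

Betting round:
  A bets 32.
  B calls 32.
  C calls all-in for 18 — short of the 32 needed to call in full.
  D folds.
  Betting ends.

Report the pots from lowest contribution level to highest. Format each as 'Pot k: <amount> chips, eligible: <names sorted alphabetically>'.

Contributions: A=32, B=32, C=18
Folded: D
Pot levels (distinct totals of non-folded players): 18, 32
Layer 1-18: 18 each from A, B, C = 18*3 = 54 chips; eligible A, B, C
Layer 19-32: 14 each from A, B = 14*2 = 28 chips; eligible A, B

Pot 1: 54 chips, eligible: A, B, C
Pot 2: 28 chips, eligible: A, B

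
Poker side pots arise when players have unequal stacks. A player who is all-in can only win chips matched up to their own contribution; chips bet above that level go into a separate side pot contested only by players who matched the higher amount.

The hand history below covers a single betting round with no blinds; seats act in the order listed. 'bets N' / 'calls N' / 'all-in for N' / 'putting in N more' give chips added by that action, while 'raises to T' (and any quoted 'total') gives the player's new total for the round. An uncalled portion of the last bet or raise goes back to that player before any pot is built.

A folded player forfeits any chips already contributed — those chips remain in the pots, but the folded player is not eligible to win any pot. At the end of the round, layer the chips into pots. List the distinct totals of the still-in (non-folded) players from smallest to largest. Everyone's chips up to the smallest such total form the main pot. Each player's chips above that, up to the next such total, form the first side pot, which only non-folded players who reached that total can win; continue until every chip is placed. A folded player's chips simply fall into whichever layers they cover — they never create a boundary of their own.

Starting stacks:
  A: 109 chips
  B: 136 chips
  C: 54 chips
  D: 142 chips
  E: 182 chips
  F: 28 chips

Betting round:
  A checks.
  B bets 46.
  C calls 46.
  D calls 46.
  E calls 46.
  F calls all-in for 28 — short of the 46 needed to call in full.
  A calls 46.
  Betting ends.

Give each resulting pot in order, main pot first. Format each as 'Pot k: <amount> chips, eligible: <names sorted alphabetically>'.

Pot 1: 168 chips, eligible: A, B, C, D, E, F
Pot 2: 90 chips, eligible: A, B, C, D, E

Derivation:
Contributions: A=46, B=46, C=46, D=46, E=46, F=28
Pot levels (distinct totals of non-folded players): 28, 46
Layer 1-28: 28 each from A, B, C, D, E, F = 28*6 = 168 chips; eligible A, B, C, D, E, F
Layer 29-46: 18 each from A, B, C, D, E = 18*5 = 90 chips; eligible A, B, C, D, E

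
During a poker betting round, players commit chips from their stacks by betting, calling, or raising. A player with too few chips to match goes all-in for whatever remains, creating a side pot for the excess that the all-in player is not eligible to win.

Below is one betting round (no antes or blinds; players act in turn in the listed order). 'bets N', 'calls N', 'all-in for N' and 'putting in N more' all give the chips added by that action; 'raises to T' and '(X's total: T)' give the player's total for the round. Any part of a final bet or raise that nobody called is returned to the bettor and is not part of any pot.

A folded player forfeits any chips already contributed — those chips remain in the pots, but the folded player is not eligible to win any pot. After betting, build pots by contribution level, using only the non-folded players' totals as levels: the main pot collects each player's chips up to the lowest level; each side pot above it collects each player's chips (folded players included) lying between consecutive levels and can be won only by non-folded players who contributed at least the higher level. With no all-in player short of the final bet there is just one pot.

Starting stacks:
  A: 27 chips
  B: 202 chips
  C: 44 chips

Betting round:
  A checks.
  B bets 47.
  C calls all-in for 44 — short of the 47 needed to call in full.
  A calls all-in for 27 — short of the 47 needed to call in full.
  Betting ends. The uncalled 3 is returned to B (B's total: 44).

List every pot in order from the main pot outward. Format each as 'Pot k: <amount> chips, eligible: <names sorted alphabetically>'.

Contributions (after 3 returned to B): A=27, B=44, C=44
Pot levels (distinct totals of non-folded players): 27, 44
Layer 1-27: 27 each from A, B, C = 27*3 = 81 chips; eligible A, B, C
Layer 28-44: 17 each from B, C = 17*2 = 34 chips; eligible B, C

Pot 1: 81 chips, eligible: A, B, C
Pot 2: 34 chips, eligible: B, C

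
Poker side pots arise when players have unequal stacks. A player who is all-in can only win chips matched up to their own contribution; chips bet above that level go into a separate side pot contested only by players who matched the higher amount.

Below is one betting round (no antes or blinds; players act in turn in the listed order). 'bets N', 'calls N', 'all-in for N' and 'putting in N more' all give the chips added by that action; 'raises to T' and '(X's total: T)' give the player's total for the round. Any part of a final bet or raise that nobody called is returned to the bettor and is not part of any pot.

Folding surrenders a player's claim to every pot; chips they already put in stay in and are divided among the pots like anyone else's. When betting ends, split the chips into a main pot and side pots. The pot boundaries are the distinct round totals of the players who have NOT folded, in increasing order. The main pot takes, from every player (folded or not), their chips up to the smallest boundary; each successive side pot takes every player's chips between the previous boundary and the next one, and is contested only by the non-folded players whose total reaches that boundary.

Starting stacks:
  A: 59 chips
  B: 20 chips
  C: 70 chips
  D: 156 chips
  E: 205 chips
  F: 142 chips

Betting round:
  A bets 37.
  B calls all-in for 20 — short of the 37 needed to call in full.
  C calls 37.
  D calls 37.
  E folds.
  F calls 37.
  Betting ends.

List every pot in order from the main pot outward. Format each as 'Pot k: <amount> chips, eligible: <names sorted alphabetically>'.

Contributions: A=37, B=20, C=37, D=37, F=37
Folded: E
Pot levels (distinct totals of non-folded players): 20, 37
Layer 1-20: 20 each from A, B, C, D, F = 20*5 = 100 chips; eligible A, B, C, D, F
Layer 21-37: 17 each from A, C, D, F = 17*4 = 68 chips; eligible A, C, D, F

Pot 1: 100 chips, eligible: A, B, C, D, F
Pot 2: 68 chips, eligible: A, C, D, F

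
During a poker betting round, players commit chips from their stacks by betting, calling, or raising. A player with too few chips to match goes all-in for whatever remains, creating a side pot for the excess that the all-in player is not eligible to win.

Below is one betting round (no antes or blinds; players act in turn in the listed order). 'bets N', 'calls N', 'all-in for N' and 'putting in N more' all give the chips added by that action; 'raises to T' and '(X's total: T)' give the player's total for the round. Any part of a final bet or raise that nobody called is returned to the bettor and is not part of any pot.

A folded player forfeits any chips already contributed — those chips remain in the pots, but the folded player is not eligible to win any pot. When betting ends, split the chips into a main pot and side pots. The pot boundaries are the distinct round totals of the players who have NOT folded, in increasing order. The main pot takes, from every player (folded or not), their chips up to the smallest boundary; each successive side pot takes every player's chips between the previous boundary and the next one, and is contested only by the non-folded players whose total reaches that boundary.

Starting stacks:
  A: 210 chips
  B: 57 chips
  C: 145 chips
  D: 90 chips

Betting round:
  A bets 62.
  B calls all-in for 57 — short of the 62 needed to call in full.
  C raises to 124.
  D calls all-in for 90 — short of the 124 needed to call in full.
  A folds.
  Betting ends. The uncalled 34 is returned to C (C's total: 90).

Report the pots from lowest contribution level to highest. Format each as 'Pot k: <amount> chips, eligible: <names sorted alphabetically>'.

Contributions (after 34 returned to C): A=62, B=57, C=90, D=90
Folded: A
Pot levels (distinct totals of non-folded players): 57, 90
Layer 1-57: 57 each from A, B, C, D = 57*4 = 228 chips; eligible B, C, D
Layer 58-90: A 5 + C 33 + D 33 = 71 chips; eligible C, D

Pot 1: 228 chips, eligible: B, C, D
Pot 2: 71 chips, eligible: C, D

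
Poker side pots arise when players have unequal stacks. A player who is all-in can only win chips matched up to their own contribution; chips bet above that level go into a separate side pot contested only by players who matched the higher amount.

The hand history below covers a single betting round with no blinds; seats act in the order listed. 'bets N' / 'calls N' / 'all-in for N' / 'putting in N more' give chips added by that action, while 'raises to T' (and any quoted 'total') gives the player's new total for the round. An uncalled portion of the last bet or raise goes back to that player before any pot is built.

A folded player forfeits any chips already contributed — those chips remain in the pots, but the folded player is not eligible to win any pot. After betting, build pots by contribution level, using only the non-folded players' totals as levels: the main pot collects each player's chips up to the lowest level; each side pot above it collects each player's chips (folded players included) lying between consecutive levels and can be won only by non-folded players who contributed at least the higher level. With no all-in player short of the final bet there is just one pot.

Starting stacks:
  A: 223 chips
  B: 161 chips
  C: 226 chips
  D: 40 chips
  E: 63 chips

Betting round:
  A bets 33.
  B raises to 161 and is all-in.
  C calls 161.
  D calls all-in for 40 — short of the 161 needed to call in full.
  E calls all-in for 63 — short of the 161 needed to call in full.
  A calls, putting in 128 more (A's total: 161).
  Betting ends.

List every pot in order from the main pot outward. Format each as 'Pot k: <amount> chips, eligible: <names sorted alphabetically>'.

Contributions: A=161, B=161, C=161, D=40, E=63
Pot levels (distinct totals of non-folded players): 40, 63, 161
Layer 1-40: 40 each from A, B, C, D, E = 40*5 = 200 chips; eligible A, B, C, D, E
Layer 41-63: 23 each from A, B, C, E = 23*4 = 92 chips; eligible A, B, C, E
Layer 64-161: 98 each from A, B, C = 98*3 = 294 chips; eligible A, B, C

Pot 1: 200 chips, eligible: A, B, C, D, E
Pot 2: 92 chips, eligible: A, B, C, E
Pot 3: 294 chips, eligible: A, B, C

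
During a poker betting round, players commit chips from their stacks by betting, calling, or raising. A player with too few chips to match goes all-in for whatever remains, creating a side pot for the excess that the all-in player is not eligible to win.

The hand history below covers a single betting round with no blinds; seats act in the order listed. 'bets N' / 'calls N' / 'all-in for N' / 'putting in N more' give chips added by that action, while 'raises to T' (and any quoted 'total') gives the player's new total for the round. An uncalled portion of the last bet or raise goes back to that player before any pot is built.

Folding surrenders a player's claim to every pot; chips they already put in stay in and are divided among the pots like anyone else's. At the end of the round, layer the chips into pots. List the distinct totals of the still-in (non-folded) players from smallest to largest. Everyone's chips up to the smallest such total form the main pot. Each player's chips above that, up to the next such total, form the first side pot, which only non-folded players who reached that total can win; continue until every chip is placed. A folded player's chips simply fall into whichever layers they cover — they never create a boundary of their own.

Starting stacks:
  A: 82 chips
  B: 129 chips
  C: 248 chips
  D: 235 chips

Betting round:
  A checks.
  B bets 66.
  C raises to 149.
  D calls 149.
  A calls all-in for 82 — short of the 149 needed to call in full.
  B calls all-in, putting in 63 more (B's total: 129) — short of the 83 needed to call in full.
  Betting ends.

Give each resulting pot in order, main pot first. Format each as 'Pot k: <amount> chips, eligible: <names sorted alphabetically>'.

Contributions: A=82, B=129, C=149, D=149
Pot levels (distinct totals of non-folded players): 82, 129, 149
Layer 1-82: 82 each from A, B, C, D = 82*4 = 328 chips; eligible A, B, C, D
Layer 83-129: 47 each from B, C, D = 47*3 = 141 chips; eligible B, C, D
Layer 130-149: 20 each from C, D = 20*2 = 40 chips; eligible C, D

Pot 1: 328 chips, eligible: A, B, C, D
Pot 2: 141 chips, eligible: B, C, D
Pot 3: 40 chips, eligible: C, D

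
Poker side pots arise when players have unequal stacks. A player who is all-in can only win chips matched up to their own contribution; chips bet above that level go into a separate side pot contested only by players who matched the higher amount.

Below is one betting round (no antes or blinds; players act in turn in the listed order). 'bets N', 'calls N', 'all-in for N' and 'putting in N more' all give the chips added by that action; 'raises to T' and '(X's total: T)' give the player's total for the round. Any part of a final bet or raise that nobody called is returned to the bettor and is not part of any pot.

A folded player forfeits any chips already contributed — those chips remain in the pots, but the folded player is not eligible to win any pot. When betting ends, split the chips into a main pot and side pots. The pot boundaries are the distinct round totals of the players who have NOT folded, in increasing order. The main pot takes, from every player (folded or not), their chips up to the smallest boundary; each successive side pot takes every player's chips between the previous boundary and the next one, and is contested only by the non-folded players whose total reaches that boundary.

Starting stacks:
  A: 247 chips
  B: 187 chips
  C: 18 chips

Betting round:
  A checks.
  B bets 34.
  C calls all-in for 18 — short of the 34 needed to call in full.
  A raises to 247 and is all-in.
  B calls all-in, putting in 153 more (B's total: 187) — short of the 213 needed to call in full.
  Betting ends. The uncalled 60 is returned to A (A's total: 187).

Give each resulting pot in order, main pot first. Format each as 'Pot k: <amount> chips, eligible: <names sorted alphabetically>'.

Contributions (after 60 returned to A): A=187, B=187, C=18
Pot levels (distinct totals of non-folded players): 18, 187
Layer 1-18: 18 each from A, B, C = 18*3 = 54 chips; eligible A, B, C
Layer 19-187: 169 each from A, B = 169*2 = 338 chips; eligible A, B

Pot 1: 54 chips, eligible: A, B, C
Pot 2: 338 chips, eligible: A, B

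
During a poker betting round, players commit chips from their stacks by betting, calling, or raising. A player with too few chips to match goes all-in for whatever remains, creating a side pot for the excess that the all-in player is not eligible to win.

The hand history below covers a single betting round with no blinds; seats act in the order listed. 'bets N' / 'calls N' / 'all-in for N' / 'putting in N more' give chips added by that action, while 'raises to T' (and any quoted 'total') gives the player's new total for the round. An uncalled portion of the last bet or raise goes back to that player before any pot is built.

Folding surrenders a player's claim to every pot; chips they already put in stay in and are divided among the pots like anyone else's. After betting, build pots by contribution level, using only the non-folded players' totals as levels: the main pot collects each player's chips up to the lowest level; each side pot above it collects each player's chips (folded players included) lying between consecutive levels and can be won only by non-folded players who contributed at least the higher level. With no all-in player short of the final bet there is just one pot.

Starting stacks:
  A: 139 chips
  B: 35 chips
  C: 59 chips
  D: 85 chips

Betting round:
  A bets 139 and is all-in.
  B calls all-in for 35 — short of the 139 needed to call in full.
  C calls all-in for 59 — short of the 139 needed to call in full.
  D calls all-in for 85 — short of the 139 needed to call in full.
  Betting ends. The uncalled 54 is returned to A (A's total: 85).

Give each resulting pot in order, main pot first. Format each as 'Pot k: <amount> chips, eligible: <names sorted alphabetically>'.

Pot 1: 140 chips, eligible: A, B, C, D
Pot 2: 72 chips, eligible: A, C, D
Pot 3: 52 chips, eligible: A, D

Derivation:
Contributions (after 54 returned to A): A=85, B=35, C=59, D=85
Pot levels (distinct totals of non-folded players): 35, 59, 85
Layer 1-35: 35 each from A, B, C, D = 35*4 = 140 chips; eligible A, B, C, D
Layer 36-59: 24 each from A, C, D = 24*3 = 72 chips; eligible A, C, D
Layer 60-85: 26 each from A, D = 26*2 = 52 chips; eligible A, D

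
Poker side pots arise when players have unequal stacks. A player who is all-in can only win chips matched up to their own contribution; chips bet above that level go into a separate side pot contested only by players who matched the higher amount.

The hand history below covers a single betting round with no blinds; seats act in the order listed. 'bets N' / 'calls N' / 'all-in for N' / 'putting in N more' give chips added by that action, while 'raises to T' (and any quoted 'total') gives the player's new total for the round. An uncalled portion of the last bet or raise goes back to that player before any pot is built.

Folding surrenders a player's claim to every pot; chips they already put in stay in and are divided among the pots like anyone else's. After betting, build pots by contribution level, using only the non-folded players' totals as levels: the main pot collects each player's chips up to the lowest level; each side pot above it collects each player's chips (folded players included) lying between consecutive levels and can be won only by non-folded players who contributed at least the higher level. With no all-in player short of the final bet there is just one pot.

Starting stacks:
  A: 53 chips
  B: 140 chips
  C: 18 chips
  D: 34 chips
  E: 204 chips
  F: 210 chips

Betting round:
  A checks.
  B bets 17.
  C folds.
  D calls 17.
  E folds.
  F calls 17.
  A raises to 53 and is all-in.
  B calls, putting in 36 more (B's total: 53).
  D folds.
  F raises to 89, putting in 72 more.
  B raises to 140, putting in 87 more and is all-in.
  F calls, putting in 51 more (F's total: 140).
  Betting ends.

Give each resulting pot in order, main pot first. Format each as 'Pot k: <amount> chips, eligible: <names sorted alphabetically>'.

Pot 1: 176 chips, eligible: A, B, F
Pot 2: 174 chips, eligible: B, F

Derivation:
Contributions: A=53, B=140, D=17, F=140
Folded: C, D, E
Pot levels (distinct totals of non-folded players): 53, 140
Layer 1-53: A 53 + B 53 + D 17 + F 53 = 176 chips; eligible A, B, F
Layer 54-140: 87 each from B, F = 87*2 = 174 chips; eligible B, F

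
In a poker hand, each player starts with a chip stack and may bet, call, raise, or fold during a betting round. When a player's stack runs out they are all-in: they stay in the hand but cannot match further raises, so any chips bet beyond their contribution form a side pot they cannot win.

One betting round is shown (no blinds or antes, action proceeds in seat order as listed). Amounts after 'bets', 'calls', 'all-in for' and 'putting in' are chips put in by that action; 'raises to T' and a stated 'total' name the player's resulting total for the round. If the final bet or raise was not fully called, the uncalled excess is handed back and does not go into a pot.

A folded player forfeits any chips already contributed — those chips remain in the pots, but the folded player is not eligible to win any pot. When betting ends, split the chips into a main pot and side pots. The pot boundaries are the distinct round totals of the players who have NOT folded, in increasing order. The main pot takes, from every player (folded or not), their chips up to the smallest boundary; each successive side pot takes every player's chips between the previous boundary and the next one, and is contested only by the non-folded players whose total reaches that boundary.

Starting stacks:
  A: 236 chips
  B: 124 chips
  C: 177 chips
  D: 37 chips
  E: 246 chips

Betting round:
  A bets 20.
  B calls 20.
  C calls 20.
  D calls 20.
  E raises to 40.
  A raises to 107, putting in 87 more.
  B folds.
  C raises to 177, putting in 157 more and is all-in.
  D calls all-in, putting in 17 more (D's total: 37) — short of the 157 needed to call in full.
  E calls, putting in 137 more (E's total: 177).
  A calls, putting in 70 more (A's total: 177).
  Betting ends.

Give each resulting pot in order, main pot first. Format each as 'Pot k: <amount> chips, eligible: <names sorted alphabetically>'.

Pot 1: 168 chips, eligible: A, C, D, E
Pot 2: 420 chips, eligible: A, C, E

Derivation:
Contributions: A=177, B=20, C=177, D=37, E=177
Folded: B
Pot levels (distinct totals of non-folded players): 37, 177
Layer 1-37: A 37 + B 20 + C 37 + D 37 + E 37 = 168 chips; eligible A, C, D, E
Layer 38-177: 140 each from A, C, E = 140*3 = 420 chips; eligible A, C, E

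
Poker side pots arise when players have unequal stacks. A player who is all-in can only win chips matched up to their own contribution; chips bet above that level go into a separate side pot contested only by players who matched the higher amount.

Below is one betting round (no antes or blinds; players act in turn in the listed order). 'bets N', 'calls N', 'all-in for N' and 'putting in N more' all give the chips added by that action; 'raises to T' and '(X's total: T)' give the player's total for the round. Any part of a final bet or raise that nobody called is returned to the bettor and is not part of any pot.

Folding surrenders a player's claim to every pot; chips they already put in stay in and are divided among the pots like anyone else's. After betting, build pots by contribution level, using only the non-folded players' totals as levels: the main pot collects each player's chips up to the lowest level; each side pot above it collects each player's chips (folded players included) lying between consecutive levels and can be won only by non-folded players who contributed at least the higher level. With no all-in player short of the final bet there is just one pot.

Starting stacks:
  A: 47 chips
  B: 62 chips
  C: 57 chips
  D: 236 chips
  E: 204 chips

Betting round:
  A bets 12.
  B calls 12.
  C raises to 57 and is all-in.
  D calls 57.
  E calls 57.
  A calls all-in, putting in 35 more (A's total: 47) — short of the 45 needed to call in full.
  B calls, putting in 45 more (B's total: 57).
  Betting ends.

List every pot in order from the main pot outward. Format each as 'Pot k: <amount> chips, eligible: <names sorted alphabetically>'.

Contributions: A=47, B=57, C=57, D=57, E=57
Pot levels (distinct totals of non-folded players): 47, 57
Layer 1-47: 47 each from A, B, C, D, E = 47*5 = 235 chips; eligible A, B, C, D, E
Layer 48-57: 10 each from B, C, D, E = 10*4 = 40 chips; eligible B, C, D, E

Pot 1: 235 chips, eligible: A, B, C, D, E
Pot 2: 40 chips, eligible: B, C, D, E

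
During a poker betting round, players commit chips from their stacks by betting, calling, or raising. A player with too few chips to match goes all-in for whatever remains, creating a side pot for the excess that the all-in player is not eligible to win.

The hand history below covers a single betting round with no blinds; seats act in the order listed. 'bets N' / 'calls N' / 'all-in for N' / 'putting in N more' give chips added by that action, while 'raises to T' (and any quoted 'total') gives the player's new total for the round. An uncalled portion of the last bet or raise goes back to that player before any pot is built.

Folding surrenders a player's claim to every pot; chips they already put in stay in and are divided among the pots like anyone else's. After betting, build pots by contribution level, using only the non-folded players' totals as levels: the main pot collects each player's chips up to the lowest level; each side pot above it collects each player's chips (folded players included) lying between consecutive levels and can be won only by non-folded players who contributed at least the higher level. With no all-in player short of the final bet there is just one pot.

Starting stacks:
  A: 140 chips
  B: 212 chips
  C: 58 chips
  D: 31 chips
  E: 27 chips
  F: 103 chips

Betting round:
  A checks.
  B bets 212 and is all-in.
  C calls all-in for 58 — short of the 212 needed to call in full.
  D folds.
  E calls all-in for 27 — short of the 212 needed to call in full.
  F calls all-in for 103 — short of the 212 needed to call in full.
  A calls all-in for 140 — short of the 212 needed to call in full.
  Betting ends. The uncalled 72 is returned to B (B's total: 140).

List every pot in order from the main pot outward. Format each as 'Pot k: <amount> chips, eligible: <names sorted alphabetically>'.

Pot 1: 135 chips, eligible: A, B, C, E, F
Pot 2: 124 chips, eligible: A, B, C, F
Pot 3: 135 chips, eligible: A, B, F
Pot 4: 74 chips, eligible: A, B

Derivation:
Contributions (after 72 returned to B): A=140, B=140, C=58, E=27, F=103
Folded: D
Pot levels (distinct totals of non-folded players): 27, 58, 103, 140
Layer 1-27: 27 each from A, B, C, E, F = 27*5 = 135 chips; eligible A, B, C, E, F
Layer 28-58: 31 each from A, B, C, F = 31*4 = 124 chips; eligible A, B, C, F
Layer 59-103: 45 each from A, B, F = 45*3 = 135 chips; eligible A, B, F
Layer 104-140: 37 each from A, B = 37*2 = 74 chips; eligible A, B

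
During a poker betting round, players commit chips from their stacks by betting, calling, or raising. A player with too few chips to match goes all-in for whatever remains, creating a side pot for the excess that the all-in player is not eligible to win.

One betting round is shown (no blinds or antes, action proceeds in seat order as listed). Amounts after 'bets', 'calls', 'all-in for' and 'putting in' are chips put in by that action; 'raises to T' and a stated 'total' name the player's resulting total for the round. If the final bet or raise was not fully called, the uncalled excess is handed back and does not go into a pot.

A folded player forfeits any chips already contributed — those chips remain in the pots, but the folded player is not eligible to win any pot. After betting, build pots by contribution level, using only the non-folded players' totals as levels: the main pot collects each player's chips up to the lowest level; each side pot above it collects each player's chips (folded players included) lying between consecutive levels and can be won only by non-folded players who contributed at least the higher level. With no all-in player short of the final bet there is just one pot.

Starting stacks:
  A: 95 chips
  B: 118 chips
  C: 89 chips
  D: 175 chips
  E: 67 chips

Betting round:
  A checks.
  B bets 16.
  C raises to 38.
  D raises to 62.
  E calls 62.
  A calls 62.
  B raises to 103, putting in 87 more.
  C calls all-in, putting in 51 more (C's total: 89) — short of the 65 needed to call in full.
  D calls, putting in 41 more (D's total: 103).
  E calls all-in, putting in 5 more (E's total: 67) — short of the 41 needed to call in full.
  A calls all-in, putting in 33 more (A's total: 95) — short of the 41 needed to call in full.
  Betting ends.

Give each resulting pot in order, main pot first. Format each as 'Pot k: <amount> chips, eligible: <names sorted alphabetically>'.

Contributions: A=95, B=103, C=89, D=103, E=67
Pot levels (distinct totals of non-folded players): 67, 89, 95, 103
Layer 1-67: 67 each from A, B, C, D, E = 67*5 = 335 chips; eligible A, B, C, D, E
Layer 68-89: 22 each from A, B, C, D = 22*4 = 88 chips; eligible A, B, C, D
Layer 90-95: 6 each from A, B, D = 6*3 = 18 chips; eligible A, B, D
Layer 96-103: 8 each from B, D = 8*2 = 16 chips; eligible B, D

Pot 1: 335 chips, eligible: A, B, C, D, E
Pot 2: 88 chips, eligible: A, B, C, D
Pot 3: 18 chips, eligible: A, B, D
Pot 4: 16 chips, eligible: B, D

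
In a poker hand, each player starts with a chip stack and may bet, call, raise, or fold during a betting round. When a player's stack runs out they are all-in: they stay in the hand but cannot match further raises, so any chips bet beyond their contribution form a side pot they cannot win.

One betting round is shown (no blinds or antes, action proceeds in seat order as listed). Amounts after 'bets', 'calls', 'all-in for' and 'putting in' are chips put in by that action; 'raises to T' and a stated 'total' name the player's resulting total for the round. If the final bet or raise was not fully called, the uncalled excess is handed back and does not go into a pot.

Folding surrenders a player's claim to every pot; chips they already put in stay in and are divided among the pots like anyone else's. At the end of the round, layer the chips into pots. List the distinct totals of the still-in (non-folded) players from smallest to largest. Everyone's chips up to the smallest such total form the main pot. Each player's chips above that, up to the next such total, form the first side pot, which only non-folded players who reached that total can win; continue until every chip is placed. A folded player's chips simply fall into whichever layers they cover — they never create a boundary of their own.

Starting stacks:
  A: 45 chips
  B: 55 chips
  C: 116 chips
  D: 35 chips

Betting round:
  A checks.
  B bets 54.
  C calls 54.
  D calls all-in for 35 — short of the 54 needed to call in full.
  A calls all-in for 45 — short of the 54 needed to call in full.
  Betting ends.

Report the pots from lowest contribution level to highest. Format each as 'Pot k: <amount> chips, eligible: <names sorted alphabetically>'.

Pot 1: 140 chips, eligible: A, B, C, D
Pot 2: 30 chips, eligible: A, B, C
Pot 3: 18 chips, eligible: B, C

Derivation:
Contributions: A=45, B=54, C=54, D=35
Pot levels (distinct totals of non-folded players): 35, 45, 54
Layer 1-35: 35 each from A, B, C, D = 35*4 = 140 chips; eligible A, B, C, D
Layer 36-45: 10 each from A, B, C = 10*3 = 30 chips; eligible A, B, C
Layer 46-54: 9 each from B, C = 9*2 = 18 chips; eligible B, C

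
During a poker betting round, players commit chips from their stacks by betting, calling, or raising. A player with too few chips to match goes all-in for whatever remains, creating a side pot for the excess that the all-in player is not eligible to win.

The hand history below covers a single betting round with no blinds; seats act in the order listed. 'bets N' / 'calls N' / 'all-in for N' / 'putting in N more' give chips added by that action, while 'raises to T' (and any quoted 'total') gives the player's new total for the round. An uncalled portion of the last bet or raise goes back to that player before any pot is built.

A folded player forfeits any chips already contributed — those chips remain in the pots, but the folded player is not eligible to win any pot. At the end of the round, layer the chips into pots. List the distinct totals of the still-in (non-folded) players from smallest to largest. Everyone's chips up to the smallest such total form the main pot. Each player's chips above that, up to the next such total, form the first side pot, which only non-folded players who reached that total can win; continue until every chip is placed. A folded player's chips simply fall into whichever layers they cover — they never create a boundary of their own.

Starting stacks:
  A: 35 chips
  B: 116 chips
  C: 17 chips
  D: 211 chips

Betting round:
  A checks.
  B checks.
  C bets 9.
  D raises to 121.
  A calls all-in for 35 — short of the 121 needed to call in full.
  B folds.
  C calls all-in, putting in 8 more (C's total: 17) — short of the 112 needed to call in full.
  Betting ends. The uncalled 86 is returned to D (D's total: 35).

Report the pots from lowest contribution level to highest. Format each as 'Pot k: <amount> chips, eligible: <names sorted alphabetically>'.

Contributions (after 86 returned to D): A=35, C=17, D=35
Folded: B
Pot levels (distinct totals of non-folded players): 17, 35
Layer 1-17: 17 each from A, C, D = 17*3 = 51 chips; eligible A, C, D
Layer 18-35: 18 each from A, D = 18*2 = 36 chips; eligible A, D

Pot 1: 51 chips, eligible: A, C, D
Pot 2: 36 chips, eligible: A, D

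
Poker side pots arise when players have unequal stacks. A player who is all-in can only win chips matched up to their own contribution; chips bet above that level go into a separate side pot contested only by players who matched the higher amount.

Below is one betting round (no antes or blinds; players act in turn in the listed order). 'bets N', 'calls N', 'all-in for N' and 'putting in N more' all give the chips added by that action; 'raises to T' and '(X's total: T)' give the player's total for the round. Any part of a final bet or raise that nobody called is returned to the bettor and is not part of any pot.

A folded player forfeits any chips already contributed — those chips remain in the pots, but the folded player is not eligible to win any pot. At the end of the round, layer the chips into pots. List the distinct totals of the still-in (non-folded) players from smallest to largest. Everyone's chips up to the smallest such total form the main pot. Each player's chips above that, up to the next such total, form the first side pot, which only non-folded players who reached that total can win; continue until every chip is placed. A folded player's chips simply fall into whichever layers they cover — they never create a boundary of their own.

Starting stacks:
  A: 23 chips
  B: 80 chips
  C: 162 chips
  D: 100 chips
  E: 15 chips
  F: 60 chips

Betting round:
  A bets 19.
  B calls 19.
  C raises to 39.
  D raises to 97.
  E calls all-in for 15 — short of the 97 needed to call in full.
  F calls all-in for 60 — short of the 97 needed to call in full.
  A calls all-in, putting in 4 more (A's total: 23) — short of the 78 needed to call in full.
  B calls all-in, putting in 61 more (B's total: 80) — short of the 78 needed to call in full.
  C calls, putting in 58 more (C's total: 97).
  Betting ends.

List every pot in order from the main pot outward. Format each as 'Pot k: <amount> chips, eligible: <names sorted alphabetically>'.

Pot 1: 90 chips, eligible: A, B, C, D, E, F
Pot 2: 40 chips, eligible: A, B, C, D, F
Pot 3: 148 chips, eligible: B, C, D, F
Pot 4: 60 chips, eligible: B, C, D
Pot 5: 34 chips, eligible: C, D

Derivation:
Contributions: A=23, B=80, C=97, D=97, E=15, F=60
Pot levels (distinct totals of non-folded players): 15, 23, 60, 80, 97
Layer 1-15: 15 each from A, B, C, D, E, F = 15*6 = 90 chips; eligible A, B, C, D, E, F
Layer 16-23: 8 each from A, B, C, D, F = 8*5 = 40 chips; eligible A, B, C, D, F
Layer 24-60: 37 each from B, C, D, F = 37*4 = 148 chips; eligible B, C, D, F
Layer 61-80: 20 each from B, C, D = 20*3 = 60 chips; eligible B, C, D
Layer 81-97: 17 each from C, D = 17*2 = 34 chips; eligible C, D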